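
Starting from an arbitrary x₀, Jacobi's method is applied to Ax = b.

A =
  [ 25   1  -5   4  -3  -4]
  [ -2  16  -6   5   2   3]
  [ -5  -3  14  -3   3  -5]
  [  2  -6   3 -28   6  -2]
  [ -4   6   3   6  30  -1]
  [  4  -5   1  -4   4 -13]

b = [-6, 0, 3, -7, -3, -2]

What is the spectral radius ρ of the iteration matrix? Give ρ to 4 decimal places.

0.6394

A = D + L + U where D = diag(25, 16, 14, -28, 30, -13).
T_J = -D⁻¹(L+U): T[4,0] = -(-4)/(30) = +0.1333; T[4,4] = 0.
  T[0,:] = [+0.0000 -0.0400 +0.2000 -0.1600 +0.1200 +0.1600]
  T[1,:] = [+0.1250 +0.0000 +0.3750 -0.3125 -0.1250 -0.1875]
  T[2,:] = [+0.3571 +0.2143 +0.0000 +0.2143 -0.2143 +0.3571]
  T[3,:] = [+0.0714 -0.2143 +0.1071 +0.0000 +0.2143 -0.0714]
  T[4,:] = [+0.1333 -0.2000 -0.1000 -0.2000 +0.0000 +0.0333]
  T[5,:] = [+0.3077 -0.3846 +0.0769 -0.3077 +0.3077 +0.0000]
eigenvalue magnitudes: 0.6394, 0.4560, 0.4560, 0.3062, 0.2103, 0.1069.
ρ = 0.6394; 0.6394 < 1, so it converges for any x₀.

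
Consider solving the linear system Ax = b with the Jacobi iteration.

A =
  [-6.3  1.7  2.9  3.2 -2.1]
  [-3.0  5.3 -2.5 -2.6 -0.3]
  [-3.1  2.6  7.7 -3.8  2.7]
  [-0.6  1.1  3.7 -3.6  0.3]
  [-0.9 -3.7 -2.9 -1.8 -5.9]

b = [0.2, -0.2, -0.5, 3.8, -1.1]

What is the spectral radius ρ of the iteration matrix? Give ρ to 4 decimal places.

Split A = D + L + U, D = diag(-6.3, 5.3, 7.7, -3.6, -5.9).
Jacobi T = -D⁻¹(L+U): T[2,4] = -(2.7)/(7.7) = -0.3506; T[2,2] = 0.
  T[0,:] = [+0.0000, +0.2698, +0.4603, +0.5079, -0.3333]
  T[1,:] = [+0.5660, +0.0000, +0.4717, +0.4906, +0.0566]
  T[2,:] = [+0.4026, -0.3377, +0.0000, +0.4935, -0.3506]
  T[3,:] = [-0.1667, +0.3056, +1.0278, +0.0000, +0.0833]
  T[4,:] = [-0.1525, -0.6271, -0.4915, -0.3051, +0.0000]
|λ(T)| sorted: 1.1745, 0.5811, 0.5811, 0.2504, 0.2504.
ρ(T) = max|λ| = 1.1745; 1.1745 > 1: divergent.

1.1745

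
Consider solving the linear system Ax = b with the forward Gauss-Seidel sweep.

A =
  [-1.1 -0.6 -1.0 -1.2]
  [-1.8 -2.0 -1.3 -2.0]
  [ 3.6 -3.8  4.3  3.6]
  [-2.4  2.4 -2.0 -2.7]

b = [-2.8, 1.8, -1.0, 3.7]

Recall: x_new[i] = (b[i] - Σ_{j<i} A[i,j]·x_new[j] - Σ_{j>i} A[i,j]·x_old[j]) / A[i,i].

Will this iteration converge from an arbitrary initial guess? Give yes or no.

Write A = D+L+U with D = diag(-1.1, -2, 4.3, -2.7).
T_GS = -(D+L)⁻¹U: row 0 first, T[0,1] = -(-0.6)/(-1.1) = -0.5455; later rows by forward substitution.
  T[0,:] = [+0.0000, -0.5455, -0.9091, -1.0909]
  T[1,:] = [+0.0000, +0.4909, +0.1682, -0.0182]
  T[2,:] = [+0.0000, +0.8905, +0.9097, +0.0600]
  T[3,:] = [+0.0000, +0.2616, +0.2837, +0.9091]
eigenvalue magnitudes: 1.1750, 0.8793, 0.2554, 0.0000.
ρ(T) = max|λ| = 1.1750; 1.1750 > 1, so it fails to converge.

no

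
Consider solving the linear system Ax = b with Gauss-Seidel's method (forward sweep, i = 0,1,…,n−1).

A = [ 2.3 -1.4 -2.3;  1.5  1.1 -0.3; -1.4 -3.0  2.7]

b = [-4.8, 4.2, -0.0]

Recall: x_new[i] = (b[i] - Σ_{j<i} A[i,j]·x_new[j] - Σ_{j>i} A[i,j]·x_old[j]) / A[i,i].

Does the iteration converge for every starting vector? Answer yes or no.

Let D = diag(2.3, 1.1, 2.7); L, U the strict triangles.
Gauss-Seidel: T = -(D+L)⁻¹U, row 0 first, T[0,1] = -(-1.4)/(2.3) = +0.6087; later rows by forward substitution.
  T[0,:] = [+0.0000, +0.6087, +1.0000]
  T[1,:] = [+0.0000, -0.8300, -1.0909]
  T[2,:] = [+0.0000, -0.6066, -0.6936]
|λ(T)| sorted: 1.5782, 0.0545, 0.0000.
ρ(T) = max|λ| = 1.5782; 1.5782 > 1 ⇒ diverges.

no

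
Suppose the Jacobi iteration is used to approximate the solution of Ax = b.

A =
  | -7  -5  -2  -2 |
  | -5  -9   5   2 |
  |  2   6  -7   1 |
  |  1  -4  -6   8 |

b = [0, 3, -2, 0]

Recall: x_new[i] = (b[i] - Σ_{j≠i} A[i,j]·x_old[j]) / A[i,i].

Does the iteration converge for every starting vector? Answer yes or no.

no

A = D + L + U where D = diag(-7, -9, -7, 8).
T_J = -D⁻¹(L+U): T[3,0] = -(1)/(8) = -0.1250; T[3,3] = 0.
  T[0,:] = [+0.0000 -0.7143 -0.2857 -0.2857]
  T[1,:] = [-0.5556 +0.0000 +0.5556 +0.2222]
  T[2,:] = [+0.2857 +0.8571 +0.0000 +0.1429]
  T[3,:] = [-0.1250 +0.5000 +0.7500 +0.0000]
|roots of det(T-λI)|: 1.1316, 0.8898, 0.1414, 0.1414.
ρ = 1.1316; 1.1316 > 1, so it fails to converge.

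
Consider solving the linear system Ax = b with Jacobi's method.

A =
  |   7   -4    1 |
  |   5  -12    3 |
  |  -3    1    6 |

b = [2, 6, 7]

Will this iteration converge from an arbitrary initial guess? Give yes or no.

Split A = D + L + U, D = diag(7, -12, 6).
T_J = -D⁻¹(L+U): T[2,0] = -(-3)/(6) = +0.5000; T[2,2] = 0.
  T[0,:] = [+0.0000  +0.5714  -0.1429]
  T[1,:] = [+0.4167  +0.0000  +0.2500]
  T[2,:] = [+0.5000  -0.1667  +0.0000]
|roots of det(T-λI)|: 0.5282, 0.3924, 0.3924.
ρ = 0.5282; 0.5282 < 1: convergent.

yes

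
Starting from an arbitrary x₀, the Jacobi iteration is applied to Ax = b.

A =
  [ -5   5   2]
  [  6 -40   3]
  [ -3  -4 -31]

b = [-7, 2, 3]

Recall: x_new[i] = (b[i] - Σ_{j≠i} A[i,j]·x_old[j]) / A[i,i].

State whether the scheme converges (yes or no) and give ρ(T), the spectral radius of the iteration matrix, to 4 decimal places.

Write A = D+L+U with D = diag(-5, -40, -31).
Jacobi T = -D⁻¹(L+U): T[1,0] = -(6)/(-40) = +0.1500; T[1,1] = 0.
  T[0,:] = [+0.0000 +1.0000 +0.4000]
  T[1,:] = [+0.1500 +0.0000 +0.0750]
  T[2,:] = [-0.0968 -0.1290 +0.0000]
eigenvalue magnitudes: 0.3762, 0.1997, 0.1997.
ρ(T) = max|λ| = 0.3762; 0.3762 < 1 ⇒ converges.

yes, ρ = 0.3762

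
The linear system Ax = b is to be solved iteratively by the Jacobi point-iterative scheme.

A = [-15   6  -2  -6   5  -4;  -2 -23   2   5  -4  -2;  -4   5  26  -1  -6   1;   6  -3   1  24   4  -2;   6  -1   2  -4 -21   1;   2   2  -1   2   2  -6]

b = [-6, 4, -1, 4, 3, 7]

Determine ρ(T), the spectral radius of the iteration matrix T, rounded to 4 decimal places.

0.5113

A = D + L + U where D = diag(-15, -23, 26, 24, -21, -6).
Jacobi T = -D⁻¹(L+U): T[1,3] = -(5)/(-23) = +0.2174; T[1,1] = 0.
  T[0,:] = [+0.0000  +0.4000  -0.1333  -0.4000  +0.3333  -0.2667]
  T[1,:] = [-0.0870  +0.0000  +0.0870  +0.2174  -0.1739  -0.0870]
  T[2,:] = [+0.1538  -0.1923  +0.0000  +0.0385  +0.2308  -0.0385]
  T[3,:] = [-0.2500  +0.1250  -0.0417  +0.0000  -0.1667  +0.0833]
  T[4,:] = [+0.2857  -0.0476  +0.0952  -0.1905  +0.0000  +0.0476]
  T[5,:] = [+0.3333  +0.3333  -0.1667  +0.3333  +0.3333  +0.0000]
|λ(T)| sorted: 0.5113, 0.3769, 0.3769, 0.3625, 0.3625, 0.0210.
ρ = 0.5113; 0.5113 < 1, so it converges for any x₀.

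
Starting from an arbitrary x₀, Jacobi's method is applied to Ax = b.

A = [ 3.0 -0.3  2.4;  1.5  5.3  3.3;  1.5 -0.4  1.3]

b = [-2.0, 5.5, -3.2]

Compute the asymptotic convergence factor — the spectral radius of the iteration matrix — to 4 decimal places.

A = D + L + U where D = diag(3, 5.3, 1.3).
T_J = -D⁻¹(L+U): T[0,2] = -(2.4)/(3) = -0.8000; T[0,0] = 0.
  T[0,:] = [+0.0000  +0.1000  -0.8000]
  T[1,:] = [-0.2830  +0.0000  -0.6226]
  T[2,:] = [-1.1538  +0.3077  +0.0000]
|eigenvalues of T|: 0.9253, 0.7098, 0.2155.
ρ = 0.9253; 0.9253 < 1, so it converges for any x₀.

0.9253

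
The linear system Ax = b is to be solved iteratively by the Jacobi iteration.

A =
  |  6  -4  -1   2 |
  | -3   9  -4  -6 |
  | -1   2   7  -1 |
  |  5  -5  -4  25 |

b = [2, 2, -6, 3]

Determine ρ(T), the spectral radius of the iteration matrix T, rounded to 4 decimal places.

0.7221

A = D + L + U where D = diag(6, 9, 7, 25).
T_J = -D⁻¹(L+U): T[2,1] = -(2)/(7) = -0.2857; T[2,2] = 0.
  T[0,:] = [+0.0000  +0.6667  +0.1667  -0.3333]
  T[1,:] = [+0.3333  +0.0000  +0.4444  +0.6667]
  T[2,:] = [+0.1429  -0.2857  +0.0000  +0.1429]
  T[3,:] = [-0.2000  +0.2000  +0.1600  +0.0000]
moduli |λ_i(T)| = 0.7221, 0.2841, 0.2841, 0.1834.
ρ = 0.7221; 0.7221 < 1, so it converges for any x₀.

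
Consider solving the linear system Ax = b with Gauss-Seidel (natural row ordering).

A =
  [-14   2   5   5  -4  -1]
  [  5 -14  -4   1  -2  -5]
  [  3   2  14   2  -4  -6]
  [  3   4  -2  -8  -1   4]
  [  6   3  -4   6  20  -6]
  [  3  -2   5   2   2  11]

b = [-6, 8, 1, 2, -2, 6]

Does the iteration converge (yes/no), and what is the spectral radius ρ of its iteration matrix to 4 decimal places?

A = D + L + U where D = diag(-14, -14, 14, -8, 20, 11).
T_GS = -(D+L)⁻¹U: row 0 first, T[0,5] = -(-1)/(-14) = -0.0714; later rows by forward substitution.
  T[0,:] = [+0.0000, +0.1429, +0.3571, +0.3571, -0.2857, -0.0714]
  T[1,:] = [+0.0000, +0.0510, -0.1582, +0.1990, -0.2449, -0.3827]
  T[2,:] = [+0.0000, -0.0379, -0.0539, -0.2478, +0.3819, +0.4985]
  T[3,:] = [+0.0000, +0.0886, +0.0683, +0.2954, -0.4501, +0.1573]
  T[4,:] = [+0.0000, -0.0847, -0.1147, -0.2752, +0.3339, +0.4314]
  T[5,:] = [+0.0000, -0.0132, -0.0932, +0.0477, -0.1191, -0.3837]
|eigenvalues of T|: 0.6255, 0.2275, 0.2275, 0.0429, 0.0429, 0.0000.
ρ = 0.6255; 0.6255 < 1 ⇒ converges.

yes, ρ = 0.6255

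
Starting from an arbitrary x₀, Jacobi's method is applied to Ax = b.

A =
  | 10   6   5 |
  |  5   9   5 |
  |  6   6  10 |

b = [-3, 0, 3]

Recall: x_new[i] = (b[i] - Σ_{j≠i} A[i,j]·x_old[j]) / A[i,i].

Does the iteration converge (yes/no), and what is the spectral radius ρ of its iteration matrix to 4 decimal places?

Diagonal D = diag(10, 9, 10); L, U strict lower/upper.
T_J = -D⁻¹(L+U): T[0,2] = -(5)/(10) = -0.5000; T[0,0] = 0.
  T[0,:] = [+0.0000 -0.6000 -0.5000]
  T[1,:] = [-0.5556 +0.0000 -0.5556]
  T[2,:] = [-0.6000 -0.6000 +0.0000]
|roots of det(T-λI)|: 1.1356, 0.5682, 0.5682.
ρ(T) = max|λ| = 1.1356; 1.1356 > 1: divergent.

no, ρ = 1.1356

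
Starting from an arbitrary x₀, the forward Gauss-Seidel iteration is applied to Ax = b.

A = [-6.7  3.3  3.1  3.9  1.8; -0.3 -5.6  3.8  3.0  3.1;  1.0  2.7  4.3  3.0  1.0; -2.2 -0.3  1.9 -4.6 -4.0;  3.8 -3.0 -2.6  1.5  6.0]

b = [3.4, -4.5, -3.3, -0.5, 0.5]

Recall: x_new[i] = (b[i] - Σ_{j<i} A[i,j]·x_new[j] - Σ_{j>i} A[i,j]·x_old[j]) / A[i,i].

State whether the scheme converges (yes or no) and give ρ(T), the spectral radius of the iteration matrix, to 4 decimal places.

no, ρ = 1.2926

A = D + L + U where D = diag(-6.7, -5.6, 4.3, -4.6, 6).
T_GS = -(D+L)⁻¹U: row 0 first, T[0,1] = -(3.3)/(-6.7) = +0.4925; later rows by forward substitution.
  T[0,:] = [+0.0000, +0.4925, +0.4627, +0.5821, +0.2687]
  T[1,:] = [+0.0000, -0.0264, +0.6538, +0.5045, +0.5392]
  T[2,:] = [+0.0000, -0.0980, -0.5181, -1.1498, -0.6336]
  T[3,:] = [+0.0000, -0.2743, -0.4779, -0.7862, -1.2949]
  T[4,:] = [+0.0000, -0.2990, -0.0712, -0.4181, +0.1486]
|roots of det(T-λI)|: 1.2926, 0.6765, 0.4828, 0.3042, 0.0000.
ρ = 1.2926; 1.2926 > 1 ⇒ diverges.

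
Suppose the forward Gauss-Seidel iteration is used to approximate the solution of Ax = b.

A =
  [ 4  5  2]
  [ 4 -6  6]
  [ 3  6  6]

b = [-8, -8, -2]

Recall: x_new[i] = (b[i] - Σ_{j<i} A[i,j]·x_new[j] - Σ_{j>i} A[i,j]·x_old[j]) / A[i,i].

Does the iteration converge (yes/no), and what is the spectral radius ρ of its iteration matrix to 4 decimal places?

no, ρ = 1.6328

Diagonal D = diag(4, -6, 6); L, U strict lower/upper.
GS T = -(D+L)⁻¹U: row 0 first, T[0,2] = -(2)/(4) = -0.5000; later rows by forward substitution.
  T[0,:] = [+0.0000 -1.2500 -0.5000]
  T[1,:] = [+0.0000 -0.8333 +0.6667]
  T[2,:] = [+0.0000 +1.4583 -0.4167]
|roots of det(T-λI)|: 1.6328, 0.3828, 0.0000.
ρ = 1.6328; 1.6328 > 1: divergent.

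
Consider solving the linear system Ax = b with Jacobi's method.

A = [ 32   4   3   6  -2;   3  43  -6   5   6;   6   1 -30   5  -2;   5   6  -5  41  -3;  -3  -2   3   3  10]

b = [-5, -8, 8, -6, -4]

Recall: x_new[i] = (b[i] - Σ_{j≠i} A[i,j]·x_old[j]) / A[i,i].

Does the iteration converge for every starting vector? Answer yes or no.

A = D + L + U where D = diag(32, 43, -30, 41, 10).
Jacobi T = -D⁻¹(L+U): T[1,2] = -(-6)/(43) = +0.1395; T[1,1] = 0.
  T[0,:] = [+0.0000 -0.1250 -0.0938 -0.1875 +0.0625]
  T[1,:] = [-0.0698 +0.0000 +0.1395 -0.1163 -0.1395]
  T[2,:] = [+0.2000 +0.0333 +0.0000 +0.1667 -0.0667]
  T[3,:] = [-0.1220 -0.1463 +0.1220 +0.0000 +0.0732]
  T[4,:] = [+0.3000 +0.2000 -0.3000 -0.3000 +0.0000]
moduli |λ_i(T)| = 0.3452, 0.2620, 0.2620, 0.1171, 0.1171.
spectral radius ρ = 0.3452; 0.3452 < 1 ⇒ converges.

yes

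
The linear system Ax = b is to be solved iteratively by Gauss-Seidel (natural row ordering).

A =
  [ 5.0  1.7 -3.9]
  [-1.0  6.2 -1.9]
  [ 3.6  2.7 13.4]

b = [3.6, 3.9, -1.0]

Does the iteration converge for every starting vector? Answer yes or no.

Let D = diag(5, 6.2, 13.4); L, U the strict triangles.
Gauss-Seidel: T = -(D+L)⁻¹U, row 0 first, T[0,1] = -(1.7)/(5) = -0.3400; later rows by forward substitution.
  T[0,:] = [+0.0000 -0.3400 +0.7800]
  T[1,:] = [+0.0000 -0.0548 +0.4323]
  T[2,:] = [+0.0000 +0.1024 -0.2966]
|eigenvalues of T|: 0.4184, 0.0669, 0.0000.
ρ = 0.4184; 0.4184 < 1, so it converges for any x₀.

yes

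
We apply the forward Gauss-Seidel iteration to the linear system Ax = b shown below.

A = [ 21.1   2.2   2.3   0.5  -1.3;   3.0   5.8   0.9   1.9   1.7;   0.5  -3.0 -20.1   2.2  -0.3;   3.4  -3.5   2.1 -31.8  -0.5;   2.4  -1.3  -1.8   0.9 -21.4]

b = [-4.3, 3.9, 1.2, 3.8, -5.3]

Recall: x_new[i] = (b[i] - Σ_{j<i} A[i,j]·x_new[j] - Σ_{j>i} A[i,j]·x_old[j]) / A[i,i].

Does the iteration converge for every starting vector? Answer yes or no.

A = D + L + U where D = diag(21.1, 5.8, -20.1, -31.8, -21.4).
Gauss-Seidel: T = -(D+L)⁻¹U, row 0 first, T[0,2] = -(2.3)/(21.1) = -0.1090; later rows by forward substitution.
  T[0,:] = [+0.0000 -0.1043 -0.1090 -0.0237 +0.0616]
  T[1,:] = [+0.0000 +0.0539 -0.0988 -0.3153 -0.3250]
  T[2,:] = [+0.0000 -0.0106 +0.0120 +0.1559 +0.0351]
  T[3,:] = [+0.0000 -0.0178 +0.0000 +0.0425 +0.0290]
  T[4,:] = [+0.0000 -0.0148 -0.0072 +0.0052 +0.0249]
moduli |λ_i(T)| = 0.1650, 0.0314, 0.0314, 0.0192, 0.0000.
spectral radius ρ = 0.1650; 0.1650 < 1: convergent.

yes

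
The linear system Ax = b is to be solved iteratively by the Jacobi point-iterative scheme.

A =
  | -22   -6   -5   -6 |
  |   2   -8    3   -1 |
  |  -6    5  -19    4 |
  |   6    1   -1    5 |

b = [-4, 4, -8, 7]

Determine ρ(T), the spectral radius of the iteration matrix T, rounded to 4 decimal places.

0.7131

Write A = D+L+U with D = diag(-22, -8, -19, 5).
Jacobi: T = -D⁻¹(L+U), T[2,1] = -(5)/(-19) = +0.2632; T[2,2] = 0.
  T[0,:] = [+0.0000 -0.2727 -0.2273 -0.2727]
  T[1,:] = [+0.2500 +0.0000 +0.3750 -0.1250]
  T[2,:] = [-0.3158 +0.2632 +0.0000 +0.2105]
  T[3,:] = [-1.2000 -0.2000 +0.2000 +0.0000]
|roots of det(T-λI)|: 0.7131, 0.5988, 0.3018, 0.1875.
ρ(T) = max|λ| = 0.7131; 0.7131 < 1, so it converges for any x₀.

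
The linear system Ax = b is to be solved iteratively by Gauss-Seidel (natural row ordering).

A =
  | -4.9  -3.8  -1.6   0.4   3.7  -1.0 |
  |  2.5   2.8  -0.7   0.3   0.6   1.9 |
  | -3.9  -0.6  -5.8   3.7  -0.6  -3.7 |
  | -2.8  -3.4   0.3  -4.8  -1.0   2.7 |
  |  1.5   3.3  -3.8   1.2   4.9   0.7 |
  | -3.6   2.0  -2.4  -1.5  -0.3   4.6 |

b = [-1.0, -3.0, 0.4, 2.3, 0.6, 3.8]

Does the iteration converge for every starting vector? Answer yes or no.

no

A = D + L + U where D = diag(-4.9, 2.8, -5.8, -4.8, 4.9, 4.6).
GS T = -(D+L)⁻¹U: row 0 first, T[0,5] = -(-1)/(-4.9) = -0.2041; later rows by forward substitution.
  T[0,:] = [+0.0000 -0.7755 -0.3265 +0.0816 +0.7551 -0.2041]
  T[1,:] = [+0.0000 +0.6924 +0.5415 -0.1800 -0.8885 -0.4964]
  T[2,:] = [+0.0000 +0.4498 +0.1635 +0.6017 -0.5193 -0.4494]
  T[3,:] = [+0.0000 -0.0100 -0.1829 +0.1175 -0.0519 +1.0050]
  T[4,:] = [+0.0000 +0.1224 -0.0931 +0.5341 -0.0228 -0.3407]
  T[5,:] = [+0.0000 -0.6685 -0.4714 +0.5292 +0.6879 +0.1272]
moduli |λ_i(T)| = 1.4487, 0.5176, 0.1833, 0.1833, 0.1143, 0.0000.
ρ(T) = max|λ| = 1.4487; 1.4487 > 1, so it fails to converge.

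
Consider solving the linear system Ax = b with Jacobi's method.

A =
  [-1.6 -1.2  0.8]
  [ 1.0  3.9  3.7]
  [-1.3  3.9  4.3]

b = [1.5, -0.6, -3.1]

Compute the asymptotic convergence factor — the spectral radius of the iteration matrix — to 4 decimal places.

Write A = D+L+U with D = diag(-1.6, 3.9, 4.3).
T_J = -D⁻¹(L+U): T[0,1] = -(-1.2)/(-1.6) = -0.7500; T[0,0] = 0.
  T[0,:] = [+0.0000, -0.7500, +0.5000]
  T[1,:] = [-0.2564, +0.0000, -0.9487]
  T[2,:] = [+0.3023, -0.9070, +0.0000]
moduli |λ_i(T)| = 1.2152, 0.9181, 0.2970.
spectral radius ρ = 1.2152; 1.2152 > 1 ⇒ diverges.

1.2152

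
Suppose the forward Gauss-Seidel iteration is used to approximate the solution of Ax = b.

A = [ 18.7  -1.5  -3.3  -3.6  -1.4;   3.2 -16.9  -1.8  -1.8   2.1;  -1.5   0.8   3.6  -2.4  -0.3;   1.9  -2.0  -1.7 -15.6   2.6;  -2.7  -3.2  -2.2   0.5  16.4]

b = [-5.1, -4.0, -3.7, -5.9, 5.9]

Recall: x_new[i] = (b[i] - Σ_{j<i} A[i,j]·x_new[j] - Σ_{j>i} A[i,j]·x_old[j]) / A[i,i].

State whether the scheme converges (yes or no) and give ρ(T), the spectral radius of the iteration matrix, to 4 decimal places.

yes, ρ = 0.2407

Split A = D + L + U, D = diag(18.7, -16.9, 3.6, -15.6, 16.4).
GS T = -(D+L)⁻¹U: row 0 first, T[0,3] = -(-3.6)/(18.7) = +0.1925; later rows by forward substitution.
  T[0,:] = [+0.0000 +0.0802 +0.1765 +0.1925 +0.0749]
  T[1,:] = [+0.0000 +0.0152 -0.0731 -0.0701 +0.1384]
  T[2,:] = [+0.0000 +0.0300 +0.0898 +0.7624 +0.0838]
  T[3,:] = [+0.0000 +0.0045 +0.0211 -0.0507 +0.1489]
  T[4,:] = [+0.0000 +0.0201 +0.0262 +0.1218 +0.0460]
|roots of det(T-λI)|: 0.2407, 0.1376, 0.0701, 0.0673, 0.0000.
ρ = 0.2407; 0.2407 < 1: convergent.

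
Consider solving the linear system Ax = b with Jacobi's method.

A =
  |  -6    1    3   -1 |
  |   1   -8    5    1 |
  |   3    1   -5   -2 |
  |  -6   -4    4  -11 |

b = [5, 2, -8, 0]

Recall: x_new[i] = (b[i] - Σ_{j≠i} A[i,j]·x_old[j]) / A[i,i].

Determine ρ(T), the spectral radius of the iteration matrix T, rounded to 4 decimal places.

Diagonal D = diag(-6, -8, -5, -11); L, U strict lower/upper.
T_J = -D⁻¹(L+U): T[0,2] = -(3)/(-6) = +0.5000; T[0,0] = 0.
  T[0,:] = [+0.0000 +0.1667 +0.5000 -0.1667]
  T[1,:] = [+0.1250 +0.0000 +0.6250 +0.1250]
  T[2,:] = [+0.6000 +0.2000 +0.0000 -0.4000]
  T[3,:] = [-0.5455 -0.3636 +0.3636 +0.0000]
|λ(T)| sorted: 0.8446, 0.4429, 0.4429, 0.3384.
spectral radius ρ = 0.8446; 0.8446 < 1, so it converges for any x₀.

0.8446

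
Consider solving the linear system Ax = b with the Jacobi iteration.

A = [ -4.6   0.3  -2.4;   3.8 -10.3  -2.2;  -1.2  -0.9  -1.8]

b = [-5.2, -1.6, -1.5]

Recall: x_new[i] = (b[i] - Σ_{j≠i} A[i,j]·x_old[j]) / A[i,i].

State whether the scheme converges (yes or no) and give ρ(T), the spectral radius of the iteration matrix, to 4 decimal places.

yes, ρ = 0.7832

A = D + L + U where D = diag(-4.6, -10.3, -1.8).
T_J = -D⁻¹(L+U): T[2,1] = -(-0.9)/(-1.8) = -0.5000; T[2,2] = 0.
  T[0,:] = [+0.0000, +0.0652, -0.5217]
  T[1,:] = [+0.3689, +0.0000, -0.2136]
  T[2,:] = [-0.6667, -0.5000, +0.0000]
|λ(T)| sorted: 0.7832, 0.5280, 0.2552.
ρ(T) = max|λ| = 0.7832; 0.7832 < 1: convergent.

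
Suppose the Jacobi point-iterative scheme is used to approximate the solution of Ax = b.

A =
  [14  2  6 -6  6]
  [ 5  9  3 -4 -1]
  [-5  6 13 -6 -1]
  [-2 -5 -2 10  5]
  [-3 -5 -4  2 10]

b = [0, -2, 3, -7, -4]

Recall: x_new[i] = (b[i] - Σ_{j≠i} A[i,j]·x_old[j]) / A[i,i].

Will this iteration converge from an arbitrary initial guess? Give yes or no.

no

Diagonal D = diag(14, 9, 13, 10, 10); L, U strict lower/upper.
Jacobi T = -D⁻¹(L+U): T[4,2] = -(-4)/(10) = +0.4000; T[4,4] = 0.
  T[0,:] = [+0.0000  -0.1429  -0.4286  +0.4286  -0.4286]
  T[1,:] = [-0.5556  +0.0000  -0.3333  +0.4444  +0.1111]
  T[2,:] = [+0.3846  -0.4615  +0.0000  +0.4615  +0.0769]
  T[3,:] = [+0.2000  +0.5000  +0.2000  +0.0000  -0.5000]
  T[4,:] = [+0.3000  +0.5000  +0.4000  -0.2000  +0.0000]
|roots of det(T-λI)|: 1.1290, 0.6029, 0.6029, 0.3638, 0.1827.
ρ(T) = max|λ| = 1.1290; 1.1290 > 1 ⇒ diverges.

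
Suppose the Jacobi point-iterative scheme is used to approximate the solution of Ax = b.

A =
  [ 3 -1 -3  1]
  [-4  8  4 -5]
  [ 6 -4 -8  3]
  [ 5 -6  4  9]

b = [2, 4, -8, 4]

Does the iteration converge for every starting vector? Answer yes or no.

no

Split A = D + L + U, D = diag(3, 8, -8, 9).
Jacobi: T = -D⁻¹(L+U), T[0,1] = -(-1)/(3) = +0.3333; T[0,0] = 0.
  T[0,:] = [+0.0000  +0.3333  +1.0000  -0.3333]
  T[1,:] = [+0.5000  +0.0000  -0.5000  +0.6250]
  T[2,:] = [+0.7500  -0.5000  +0.0000  +0.3750]
  T[3,:] = [-0.5556  +0.6667  -0.4444  +0.0000]
moduli |λ_i(T)| = 1.4381, 0.9053, 0.5613, 0.0285.
ρ(T) = max|λ| = 1.4381; 1.4381 > 1, so it fails to converge.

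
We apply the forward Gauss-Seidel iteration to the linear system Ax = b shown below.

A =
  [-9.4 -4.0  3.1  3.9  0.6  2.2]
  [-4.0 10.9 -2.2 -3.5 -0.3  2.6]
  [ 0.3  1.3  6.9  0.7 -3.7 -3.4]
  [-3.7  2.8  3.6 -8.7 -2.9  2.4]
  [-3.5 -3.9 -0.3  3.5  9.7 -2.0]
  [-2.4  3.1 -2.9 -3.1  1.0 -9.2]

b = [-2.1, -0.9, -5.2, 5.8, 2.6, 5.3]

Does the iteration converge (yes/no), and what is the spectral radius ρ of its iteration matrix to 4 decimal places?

yes, ρ = 0.8443

A = D + L + U where D = diag(-9.4, 10.9, 6.9, -8.7, 9.7, -9.2).
Gauss-Seidel: T = -(D+L)⁻¹U, row 0 first, T[0,3] = -(3.9)/(-9.4) = +0.4149; later rows by forward substitution.
  T[0,:] = [+0.0000  -0.4255  +0.3298  +0.4149  +0.0638  +0.2340]
  T[1,:] = [+0.0000  -0.1562  +0.3229  +0.4734  +0.0509  -0.1526]
  T[2,:] = [+0.0000  +0.0479  -0.0752  -0.2087  +0.5239  +0.5113]
  T[3,:] = [+0.0000  +0.1505  -0.0674  -0.1105  -0.1273  +0.3388]
  T[4,:] = [+0.0000  -0.2692  +0.2708  +0.3734  +0.1057  +0.1228]
  T[5,:] = [+0.0000  -0.0367  +0.0986  +0.1949  -0.1102  -0.3745]
moduli |λ_i(T)| = 0.8443, 0.2189, 0.1106, 0.0874, 0.0874, 0.0000.
ρ(T) = max|λ| = 0.8443; 0.8443 < 1, so it converges for any x₀.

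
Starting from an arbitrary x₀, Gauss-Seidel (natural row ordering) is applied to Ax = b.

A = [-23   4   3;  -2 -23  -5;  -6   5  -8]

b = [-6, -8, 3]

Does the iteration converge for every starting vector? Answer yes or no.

Write A = D+L+U with D = diag(-23, -23, -8).
GS T = -(D+L)⁻¹U: row 0 first, T[0,2] = -(3)/(-23) = +0.1304; later rows by forward substitution.
  T[0,:] = [+0.0000 +0.1739 +0.1304]
  T[1,:] = [+0.0000 -0.0151 -0.2287]
  T[2,:] = [+0.0000 -0.1399 -0.2408]
moduli |λ_i(T)| = 0.3394, 0.0835, 0.0000.
ρ = 0.3394; 0.3394 < 1 ⇒ converges.

yes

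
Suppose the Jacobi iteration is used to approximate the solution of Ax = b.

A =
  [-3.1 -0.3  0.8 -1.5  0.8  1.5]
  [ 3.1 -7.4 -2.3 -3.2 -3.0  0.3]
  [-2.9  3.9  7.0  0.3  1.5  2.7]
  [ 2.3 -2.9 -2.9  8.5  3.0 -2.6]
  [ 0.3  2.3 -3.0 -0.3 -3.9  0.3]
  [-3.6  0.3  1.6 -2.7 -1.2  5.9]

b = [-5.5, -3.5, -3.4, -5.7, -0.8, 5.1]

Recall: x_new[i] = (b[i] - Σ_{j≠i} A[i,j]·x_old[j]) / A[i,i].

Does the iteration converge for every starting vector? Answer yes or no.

Split A = D + L + U, D = diag(-3.1, -7.4, 7, 8.5, -3.9, 5.9).
Jacobi T = -D⁻¹(L+U): T[1,4] = -(-3)/(-7.4) = -0.4054; T[1,1] = 0.
  T[0,:] = [+0.0000 -0.0968 +0.2581 -0.4839 +0.2581 +0.4839]
  T[1,:] = [+0.4189 +0.0000 -0.3108 -0.4324 -0.4054 +0.0405]
  T[2,:] = [+0.4143 -0.5571 +0.0000 -0.0429 -0.2143 -0.3857]
  T[3,:] = [-0.2706 +0.3412 +0.3412 +0.0000 -0.3529 +0.3059]
  T[4,:] = [+0.0769 +0.5897 -0.7692 -0.0769 +0.0000 +0.0769]
  T[5,:] = [+0.6102 -0.0508 -0.2712 +0.4576 +0.2034 +0.0000]
|roots of det(T-λI)|: 1.1585, 0.7940, 0.5427, 0.5427, 0.2337, 0.0404.
ρ(T) = max|λ| = 1.1585; 1.1585 > 1, so it fails to converge.

no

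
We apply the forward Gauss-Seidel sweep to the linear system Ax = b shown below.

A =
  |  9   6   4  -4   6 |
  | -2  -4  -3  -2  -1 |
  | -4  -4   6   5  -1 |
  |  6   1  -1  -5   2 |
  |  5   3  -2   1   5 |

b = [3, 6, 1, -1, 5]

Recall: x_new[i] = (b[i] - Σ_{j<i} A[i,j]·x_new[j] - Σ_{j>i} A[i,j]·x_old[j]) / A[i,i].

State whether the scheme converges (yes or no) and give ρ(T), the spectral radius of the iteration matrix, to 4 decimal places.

no, ρ = 1.5059

Split A = D + L + U, D = diag(9, -4, 6, -5, 5).
T_GS = -(D+L)⁻¹U: row 0 first, T[0,4] = -(6)/(9) = -0.6667; later rows by forward substitution.
  T[0,:] = [+0.0000  -0.6667  -0.4444  +0.4444  -0.6667]
  T[1,:] = [+0.0000  +0.3333  -0.5278  -0.7222  +0.0833]
  T[2,:] = [+0.0000  -0.2222  -0.6481  -1.0185  -0.2222]
  T[3,:] = [+0.0000  -0.6889  -0.5093  +0.5926  -0.3389]
  T[4,:] = [+0.0000  +0.5156  +0.6037  -0.5370  +0.5956]
|roots of det(T-λI)|: 1.5059, 1.1557, 0.3095, 0.3095, 0.0000.
ρ(T) = max|λ| = 1.5059; 1.5059 > 1, so it fails to converge.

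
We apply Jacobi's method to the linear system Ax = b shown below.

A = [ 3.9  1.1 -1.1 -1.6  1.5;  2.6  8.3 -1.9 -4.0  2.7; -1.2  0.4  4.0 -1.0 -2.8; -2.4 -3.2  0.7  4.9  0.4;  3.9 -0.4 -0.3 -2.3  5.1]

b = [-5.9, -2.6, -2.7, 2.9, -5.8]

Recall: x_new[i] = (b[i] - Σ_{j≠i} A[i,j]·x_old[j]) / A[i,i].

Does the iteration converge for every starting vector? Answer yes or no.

no

Write A = D+L+U with D = diag(3.9, 8.3, 4, 4.9, 5.1).
Jacobi: T = -D⁻¹(L+U), T[1,4] = -(2.7)/(8.3) = -0.3253; T[1,1] = 0.
  T[0,:] = [+0.0000  -0.2821  +0.2821  +0.4103  -0.3846]
  T[1,:] = [-0.3133  +0.0000  +0.2289  +0.4819  -0.3253]
  T[2,:] = [+0.3000  -0.1000  +0.0000  +0.2500  +0.7000]
  T[3,:] = [+0.4898  +0.6531  -0.1429  +0.0000  -0.0816]
  T[4,:] = [-0.7647  +0.0784  +0.0588  +0.4510  +0.0000]
|eigenvalues of T|: 1.1963, 0.6210, 0.3194, 0.3194, 0.1698.
ρ = 1.1963; 1.1963 > 1 ⇒ diverges.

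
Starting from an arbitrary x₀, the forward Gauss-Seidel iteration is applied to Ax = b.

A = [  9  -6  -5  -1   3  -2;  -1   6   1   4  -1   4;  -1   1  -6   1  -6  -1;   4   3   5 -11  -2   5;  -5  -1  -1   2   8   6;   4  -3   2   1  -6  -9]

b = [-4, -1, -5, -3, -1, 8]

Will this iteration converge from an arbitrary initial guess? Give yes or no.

no

Diagonal D = diag(9, 6, -6, -11, 8, -9); L, U strict lower/upper.
T_GS = -(D+L)⁻¹U: row 0 first, T[0,4] = -(3)/(9) = -0.3333; later rows by forward substitution.
  T[0,:] = [+0.0000, +0.6667, +0.5556, +0.1111, -0.3333, +0.2222]
  T[1,:] = [+0.0000, +0.1111, -0.0741, -0.6481, +0.1111, -0.6296]
  T[2,:] = [+0.0000, -0.0926, -0.1049, +0.0401, -0.9259, -0.3086]
  T[3,:] = [+0.0000, +0.2306, +0.1341, -0.1181, -0.6936, +0.2233]
  T[4,:] = [+0.0000, +0.3613, +0.2913, +0.0230, -0.1368, -0.7842]
  T[5,:] = [+0.0000, +0.0234, +0.0690, +0.2459, -0.3768, +0.7877]
|eigenvalues of T|: 1.1880, 0.7923, 0.7923, 0.0585, 0.0257, 0.0000.
ρ(T) = max|λ| = 1.1880; 1.1880 > 1, so it fails to converge.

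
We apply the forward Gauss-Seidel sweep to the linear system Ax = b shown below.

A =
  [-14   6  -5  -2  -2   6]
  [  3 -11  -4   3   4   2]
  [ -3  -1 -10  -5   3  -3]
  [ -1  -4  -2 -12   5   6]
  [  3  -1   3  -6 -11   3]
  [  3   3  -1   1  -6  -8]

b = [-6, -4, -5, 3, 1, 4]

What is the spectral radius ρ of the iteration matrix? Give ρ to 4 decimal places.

0.8798

Write A = D+L+U with D = diag(-14, -11, -10, -12, -11, -8).
GS T = -(D+L)⁻¹U: row 0 first, T[0,4] = -(-2)/(-14) = -0.1429; later rows by forward substitution.
  T[0,:] = [+0.0000  +0.4286  -0.3571  -0.1429  -0.1429  +0.4286]
  T[1,:] = [+0.0000  +0.1169  -0.4610  +0.2338  +0.3247  +0.2987]
  T[2,:] = [+0.0000  -0.1403  +0.1532  -0.4805  +0.3104  -0.4584]
  T[3,:] = [+0.0000  -0.0513  +0.1579  +0.0141  +0.2686  +0.4411]
  T[4,:] = [+0.0000  +0.0960  -0.0998  -0.1989  -0.1303  -0.0032]
  T[5,:] = [+0.0000  +0.1437  -0.2314  +0.2451  +0.1607  +0.3876]
moduli |λ_i(T)| = 0.8798, 0.3785, 0.3785, 0.2575, 0.1023, 0.0000.
spectral radius ρ = 0.8798; 0.8798 < 1, so it converges for any x₀.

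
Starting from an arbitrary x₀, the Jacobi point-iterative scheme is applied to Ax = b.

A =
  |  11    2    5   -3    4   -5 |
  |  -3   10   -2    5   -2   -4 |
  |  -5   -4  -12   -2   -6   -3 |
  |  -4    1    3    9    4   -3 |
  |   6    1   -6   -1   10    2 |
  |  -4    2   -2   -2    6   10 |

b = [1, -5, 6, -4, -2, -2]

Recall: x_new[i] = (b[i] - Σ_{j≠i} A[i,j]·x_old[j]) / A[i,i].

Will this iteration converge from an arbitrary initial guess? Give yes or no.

no

A = D + L + U where D = diag(11, 10, -12, 9, 10, 10).
Jacobi: T = -D⁻¹(L+U), T[1,4] = -(-2)/(10) = +0.2000; T[1,1] = 0.
  T[0,:] = [+0.0000  -0.1818  -0.4545  +0.2727  -0.3636  +0.4545]
  T[1,:] = [+0.3000  +0.0000  +0.2000  -0.5000  +0.2000  +0.4000]
  T[2,:] = [-0.4167  -0.3333  +0.0000  -0.1667  -0.5000  -0.2500]
  T[3,:] = [+0.4444  -0.1111  -0.3333  +0.0000  -0.4444  +0.3333]
  T[4,:] = [-0.6000  -0.1000  +0.6000  +0.1000  +0.0000  -0.2000]
  T[5,:] = [+0.4000  -0.2000  +0.2000  +0.2000  -0.6000  +0.0000]
|eigenvalues of T|: 1.1447, 0.6938, 0.6938, 0.5805, 0.1811, 0.1811.
ρ = 1.1447; 1.1447 > 1: divergent.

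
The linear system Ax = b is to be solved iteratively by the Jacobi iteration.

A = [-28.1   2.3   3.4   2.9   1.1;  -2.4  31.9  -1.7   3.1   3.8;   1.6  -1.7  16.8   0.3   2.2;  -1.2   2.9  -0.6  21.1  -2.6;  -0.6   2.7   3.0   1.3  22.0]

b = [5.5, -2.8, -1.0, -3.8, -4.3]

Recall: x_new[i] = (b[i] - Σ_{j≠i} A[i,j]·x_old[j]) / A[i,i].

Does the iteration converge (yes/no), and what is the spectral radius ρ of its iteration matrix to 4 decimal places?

A = D + L + U where D = diag(-28.1, 31.9, 16.8, 21.1, 22).
T_J = -D⁻¹(L+U): T[4,0] = -(-0.6)/(22) = +0.0273; T[4,4] = 0.
  T[0,:] = [+0.0000 +0.0819 +0.1210 +0.1032 +0.0391]
  T[1,:] = [+0.0752 +0.0000 +0.0533 -0.0972 -0.1191]
  T[2,:] = [-0.0952 +0.1012 +0.0000 -0.0179 -0.1310]
  T[3,:] = [+0.0569 -0.1374 +0.0284 +0.0000 +0.1232]
  T[4,:] = [+0.0273 -0.1227 -0.1364 -0.0591 +0.0000]
moduli |λ_i(T)| = 0.2336, 0.1936, 0.0689, 0.0618, 0.0618.
spectral radius ρ = 0.2336; 0.2336 < 1: convergent.

yes, ρ = 0.2336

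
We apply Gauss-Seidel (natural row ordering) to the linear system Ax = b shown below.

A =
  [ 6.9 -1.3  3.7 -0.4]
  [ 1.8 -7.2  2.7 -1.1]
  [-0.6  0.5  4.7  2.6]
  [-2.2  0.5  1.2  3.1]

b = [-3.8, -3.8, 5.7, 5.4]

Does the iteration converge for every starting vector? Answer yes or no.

Split A = D + L + U, D = diag(6.9, -7.2, 4.7, 3.1).
Gauss-Seidel: T = -(D+L)⁻¹U, row 0 first, T[0,2] = -(3.7)/(6.9) = -0.5362; later rows by forward substitution.
  T[0,:] = [+0.0000, +0.1884, -0.5362, +0.0580]
  T[1,:] = [+0.0000, +0.0471, +0.2409, -0.1383]
  T[2,:] = [+0.0000, +0.0190, -0.0941, -0.5311]
  T[3,:] = [+0.0000, +0.1187, -0.3830, +0.2690]
|roots of det(T-λI)|: 0.5205, 0.4241, 0.1256, 0.0000.
ρ(T) = max|λ| = 0.5205; 0.5205 < 1: convergent.

yes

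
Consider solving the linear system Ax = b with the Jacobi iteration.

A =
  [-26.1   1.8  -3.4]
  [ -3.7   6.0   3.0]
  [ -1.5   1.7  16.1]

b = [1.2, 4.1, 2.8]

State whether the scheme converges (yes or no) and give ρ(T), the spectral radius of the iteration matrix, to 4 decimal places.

yes, ρ = 0.3160

Let D = diag(-26.1, 6, 16.1); L, U the strict triangles.
Jacobi T = -D⁻¹(L+U): T[1,2] = -(3)/(6) = -0.5000; T[1,1] = 0.
  T[0,:] = [+0.0000, +0.0690, -0.1303]
  T[1,:] = [+0.6167, +0.0000, -0.5000]
  T[2,:] = [+0.0932, -0.1056, +0.0000]
|λ(T)| sorted: 0.3160, 0.2491, 0.0670.
ρ(T) = max|λ| = 0.3160; 0.3160 < 1 ⇒ converges.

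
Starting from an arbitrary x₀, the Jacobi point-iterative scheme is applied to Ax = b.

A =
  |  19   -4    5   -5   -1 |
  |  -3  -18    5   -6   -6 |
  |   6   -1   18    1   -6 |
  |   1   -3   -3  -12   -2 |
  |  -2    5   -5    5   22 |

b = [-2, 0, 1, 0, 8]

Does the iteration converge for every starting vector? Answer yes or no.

Split A = D + L + U, D = diag(19, -18, 18, -12, 22).
T_J = -D⁻¹(L+U): T[2,1] = -(-1)/(18) = +0.0556; T[2,2] = 0.
  T[0,:] = [+0.0000 +0.2105 -0.2632 +0.2632 +0.0526]
  T[1,:] = [-0.1667 +0.0000 +0.2778 -0.3333 -0.3333]
  T[2,:] = [-0.3333 +0.0556 +0.0000 -0.0556 +0.3333]
  T[3,:] = [+0.0833 -0.2500 -0.2500 +0.0000 -0.1667]
  T[4,:] = [+0.0909 -0.2273 +0.2273 -0.2273 +0.0000]
|eigenvalues of T|: 0.6286, 0.4915, 0.2923, 0.1973, 0.0420.
spectral radius ρ = 0.6286; 0.6286 < 1 ⇒ converges.

yes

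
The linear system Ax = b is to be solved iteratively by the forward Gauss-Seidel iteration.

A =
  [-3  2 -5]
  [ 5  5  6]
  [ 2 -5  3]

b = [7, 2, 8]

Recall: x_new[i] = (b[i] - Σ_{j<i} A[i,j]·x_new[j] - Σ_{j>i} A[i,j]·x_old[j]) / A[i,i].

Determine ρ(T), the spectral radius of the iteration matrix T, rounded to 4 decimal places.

A = D + L + U where D = diag(-3, 5, 3).
GS T = -(D+L)⁻¹U: row 0 first, T[0,1] = -(2)/(-3) = +0.6667; later rows by forward substitution.
  T[0,:] = [+0.0000  +0.6667  -1.6667]
  T[1,:] = [+0.0000  -0.6667  +0.4667]
  T[2,:] = [+0.0000  -1.5556  +1.8889]
eigenvalue magnitudes: 1.5634, 0.3411, 0.0000.
ρ(T) = max|λ| = 1.5634; 1.5634 > 1, so it fails to converge.

1.5634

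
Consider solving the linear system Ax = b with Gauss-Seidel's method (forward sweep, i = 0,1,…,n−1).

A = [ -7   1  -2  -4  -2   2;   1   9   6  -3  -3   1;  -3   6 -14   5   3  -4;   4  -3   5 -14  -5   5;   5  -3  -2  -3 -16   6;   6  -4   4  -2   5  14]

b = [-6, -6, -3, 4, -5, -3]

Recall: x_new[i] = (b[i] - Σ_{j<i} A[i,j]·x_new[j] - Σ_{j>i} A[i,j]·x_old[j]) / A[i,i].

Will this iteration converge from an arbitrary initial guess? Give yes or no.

Let D = diag(-7, 9, -14, -14, -16, 14); L, U the strict triangles.
Gauss-Seidel: T = -(D+L)⁻¹U, row 0 first, T[0,3] = -(-4)/(-7) = -0.5714; later rows by forward substitution.
  T[0,:] = [+0.0000  +0.1429  -0.2857  -0.5714  -0.2857  +0.2857]
  T[1,:] = [+0.0000  -0.0159  -0.6349  +0.3968  +0.3651  -0.1429]
  T[2,:] = [+0.0000  -0.0374  -0.2109  +0.6497  +0.4320  -0.4082]
  T[3,:] = [+0.0000  +0.0309  -0.0209  -0.0163  -0.3627  +0.3236]
  T[4,:] = [+0.0000  +0.0465  +0.0600  -0.3311  -0.1437  +0.4814]
  T[5,:] = [+0.0000  -0.0673  -0.0231  +0.2886  +0.1028  -0.1724]
moduli |λ_i(T)| = 0.8988, 0.2229, 0.2229, 0.2091, 0.2091, 0.0000.
ρ = 0.8988; 0.8988 < 1: convergent.

yes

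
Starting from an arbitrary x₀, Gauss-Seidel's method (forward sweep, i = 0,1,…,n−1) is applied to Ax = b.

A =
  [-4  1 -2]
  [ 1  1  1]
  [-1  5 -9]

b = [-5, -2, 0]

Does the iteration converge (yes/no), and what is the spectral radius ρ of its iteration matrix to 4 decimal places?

yes, ρ = 0.5251

A = D + L + U where D = diag(-4, 1, -9).
Gauss-Seidel: T = -(D+L)⁻¹U, row 0 first, T[0,2] = -(-2)/(-4) = -0.5000; later rows by forward substitution.
  T[0,:] = [+0.0000, +0.2500, -0.5000]
  T[1,:] = [+0.0000, -0.2500, -0.5000]
  T[2,:] = [+0.0000, -0.1667, -0.2222]
|eigenvalues of T|: 0.5251, 0.0529, 0.0000.
ρ(T) = max|λ| = 0.5251; 0.5251 < 1 ⇒ converges.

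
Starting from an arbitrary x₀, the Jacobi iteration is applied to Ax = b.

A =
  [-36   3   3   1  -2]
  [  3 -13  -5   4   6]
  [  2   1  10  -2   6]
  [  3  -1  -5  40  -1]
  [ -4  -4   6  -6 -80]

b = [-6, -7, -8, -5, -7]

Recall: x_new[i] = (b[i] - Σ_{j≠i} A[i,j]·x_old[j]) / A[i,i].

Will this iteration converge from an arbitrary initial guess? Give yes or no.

yes

A = D + L + U where D = diag(-36, -13, 10, 40, -80).
Jacobi T = -D⁻¹(L+U): T[4,3] = -(-6)/(-80) = -0.0750; T[4,4] = 0.
  T[0,:] = [+0.0000 +0.0833 +0.0833 +0.0278 -0.0556]
  T[1,:] = [+0.2308 +0.0000 -0.3846 +0.3077 +0.4615]
  T[2,:] = [-0.2000 -0.1000 +0.0000 +0.2000 -0.6000]
  T[3,:] = [-0.0750 +0.0250 +0.1250 +0.0000 +0.0250]
  T[4,:] = [-0.0500 -0.0500 +0.0750 -0.0750 +0.0000]
|eigenvalues of T|: 0.2810, 0.2188, 0.2188, 0.0832, 0.0832.
ρ = 0.2810; 0.2810 < 1: convergent.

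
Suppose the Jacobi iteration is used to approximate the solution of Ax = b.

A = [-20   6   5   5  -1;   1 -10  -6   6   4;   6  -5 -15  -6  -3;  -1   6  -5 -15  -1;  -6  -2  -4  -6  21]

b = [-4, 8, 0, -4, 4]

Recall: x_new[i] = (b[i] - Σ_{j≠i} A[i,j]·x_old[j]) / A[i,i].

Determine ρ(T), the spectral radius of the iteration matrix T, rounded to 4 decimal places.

0.8773

Let D = diag(-20, -10, -15, -15, 21); L, U the strict triangles.
T_J = -D⁻¹(L+U): T[3,2] = -(-5)/(-15) = -0.3333; T[3,3] = 0.
  T[0,:] = [+0.0000, +0.3000, +0.2500, +0.2500, -0.0500]
  T[1,:] = [+0.1000, +0.0000, -0.6000, +0.6000, +0.4000]
  T[2,:] = [+0.4000, -0.3333, +0.0000, -0.4000, -0.2000]
  T[3,:] = [-0.0667, +0.4000, -0.3333, +0.0000, -0.0667]
  T[4,:] = [+0.2857, +0.0952, +0.1905, +0.2857, +0.0000]
|eigenvalues of T|: 0.8773, 0.6529, 0.3462, 0.1093, 0.1093.
ρ(T) = max|λ| = 0.8773; 0.8773 < 1: convergent.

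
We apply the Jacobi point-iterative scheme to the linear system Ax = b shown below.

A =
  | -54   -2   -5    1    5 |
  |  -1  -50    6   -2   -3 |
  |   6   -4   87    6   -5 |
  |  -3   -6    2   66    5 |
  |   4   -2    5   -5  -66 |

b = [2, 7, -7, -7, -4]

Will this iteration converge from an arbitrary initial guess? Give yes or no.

yes

A = D + L + U where D = diag(-54, -50, 87, 66, -66).
T_J = -D⁻¹(L+U): T[3,4] = -(5)/(66) = -0.0758; T[3,3] = 0.
  T[0,:] = [+0.0000  -0.0370  -0.0926  +0.0185  +0.0926]
  T[1,:] = [-0.0200  +0.0000  +0.1200  -0.0400  -0.0600]
  T[2,:] = [-0.0690  +0.0460  +0.0000  -0.0690  +0.0575]
  T[3,:] = [+0.0455  +0.0909  -0.0303  +0.0000  -0.0758]
  T[4,:] = [+0.0606  -0.0303  +0.0758  -0.0758  +0.0000]
moduli |λ_i(T)| = 0.1632, 0.1198, 0.1198, 0.0698, 0.0039.
spectral radius ρ = 0.1632; 0.1632 < 1: convergent.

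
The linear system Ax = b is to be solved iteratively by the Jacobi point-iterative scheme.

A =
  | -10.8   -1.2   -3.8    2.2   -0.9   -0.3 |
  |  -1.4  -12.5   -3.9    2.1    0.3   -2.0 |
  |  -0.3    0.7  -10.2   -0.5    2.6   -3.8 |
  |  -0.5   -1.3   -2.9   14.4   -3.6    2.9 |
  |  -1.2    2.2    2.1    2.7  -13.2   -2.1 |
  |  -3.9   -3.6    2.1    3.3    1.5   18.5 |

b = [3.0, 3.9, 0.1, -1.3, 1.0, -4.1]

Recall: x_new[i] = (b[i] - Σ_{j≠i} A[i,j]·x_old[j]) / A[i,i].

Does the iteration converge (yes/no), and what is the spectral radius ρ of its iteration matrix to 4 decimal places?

Write A = D+L+U with D = diag(-10.8, -12.5, -10.2, 14.4, -13.2, 18.5).
Jacobi: T = -D⁻¹(L+U), T[0,3] = -(2.2)/(-10.8) = +0.2037; T[0,0] = 0.
  T[0,:] = [+0.0000, -0.1111, -0.3519, +0.2037, -0.0833, -0.0278]
  T[1,:] = [-0.1120, +0.0000, -0.3120, +0.1680, +0.0240, -0.1600]
  T[2,:] = [-0.0294, +0.0686, +0.0000, -0.0490, +0.2549, -0.3725]
  T[3,:] = [+0.0347, +0.0903, +0.2014, +0.0000, +0.2500, -0.2014]
  T[4,:] = [-0.0909, +0.1667, +0.1591, +0.2045, +0.0000, -0.1591]
  T[5,:] = [+0.2108, +0.1946, -0.1135, -0.1784, -0.0811, +0.0000]
|eigenvalues of T|: 0.5475, 0.4122, 0.4122, 0.2133, 0.1405, 0.0824.
ρ(T) = max|λ| = 0.5475; 0.5475 < 1, so it converges for any x₀.

yes, ρ = 0.5475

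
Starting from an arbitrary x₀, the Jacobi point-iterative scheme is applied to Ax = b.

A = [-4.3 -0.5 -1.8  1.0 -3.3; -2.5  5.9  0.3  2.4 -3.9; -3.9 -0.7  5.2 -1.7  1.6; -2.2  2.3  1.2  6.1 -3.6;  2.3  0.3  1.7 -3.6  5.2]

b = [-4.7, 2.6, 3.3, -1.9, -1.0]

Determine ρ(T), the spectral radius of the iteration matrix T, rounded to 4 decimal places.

1.1581

A = D + L + U where D = diag(-4.3, 5.9, 5.2, 6.1, 5.2).
Jacobi T = -D⁻¹(L+U): T[4,0] = -(2.3)/(5.2) = -0.4423; T[4,4] = 0.
  T[0,:] = [+0.0000 -0.1163 -0.4186 +0.2326 -0.7674]
  T[1,:] = [+0.4237 +0.0000 -0.0508 -0.4068 +0.6610]
  T[2,:] = [+0.7500 +0.1346 +0.0000 +0.3269 -0.3077]
  T[3,:] = [+0.3607 -0.3770 -0.1967 +0.0000 +0.5902]
  T[4,:] = [-0.4423 -0.0577 -0.3269 +0.6923 +0.0000]
|λ(T)| sorted: 1.1581, 0.7804, 0.6393, 0.6393, 0.2949.
ρ(T) = max|λ| = 1.1581; 1.1581 > 1, so it fails to converge.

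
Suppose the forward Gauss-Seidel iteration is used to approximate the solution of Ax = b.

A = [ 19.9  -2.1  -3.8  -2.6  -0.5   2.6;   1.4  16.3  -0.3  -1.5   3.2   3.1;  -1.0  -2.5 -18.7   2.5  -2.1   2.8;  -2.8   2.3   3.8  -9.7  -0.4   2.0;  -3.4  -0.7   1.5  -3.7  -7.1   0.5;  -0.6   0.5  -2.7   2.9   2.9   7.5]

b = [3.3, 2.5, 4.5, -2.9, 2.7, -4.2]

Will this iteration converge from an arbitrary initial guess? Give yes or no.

yes

A = D + L + U where D = diag(19.9, 16.3, -18.7, -9.7, -7.1, 7.5).
T_GS = -(D+L)⁻¹U: row 0 first, T[0,5] = -(2.6)/(19.9) = -0.1307; later rows by forward substitution.
  T[0,:] = [+0.0000  +0.1055  +0.1910  +0.1307  +0.0251  -0.1307]
  T[1,:] = [+0.0000  -0.0091  +0.0020  +0.0808  -0.1985  -0.1790]
  T[2,:] = [+0.0000  -0.0044  -0.0105  +0.1159  -0.0871  +0.1806]
  T[3,:] = [+0.0000  -0.0343  -0.0588  +0.0268  -0.1297  +0.2722]
  T[4,:] = [+0.0000  -0.0327  -0.0632  -0.0600  +0.0567  +0.0469]
  T[5,:] = [+0.0000  +0.0334  +0.0585  +0.0596  +0.0121  -0.0569]
eigenvalue magnitudes: 0.2064, 0.1198, 0.1198, 0.0364, 0.0006, 0.0000.
ρ = 0.2064; 0.2064 < 1, so it converges for any x₀.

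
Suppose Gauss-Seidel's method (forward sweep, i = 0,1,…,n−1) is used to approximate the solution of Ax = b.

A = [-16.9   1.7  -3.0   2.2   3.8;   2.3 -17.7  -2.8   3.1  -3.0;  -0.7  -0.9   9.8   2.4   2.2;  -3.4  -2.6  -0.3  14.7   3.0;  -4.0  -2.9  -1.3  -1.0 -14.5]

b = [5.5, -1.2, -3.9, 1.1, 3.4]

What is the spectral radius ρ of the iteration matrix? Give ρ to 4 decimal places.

0.2276

A = D + L + U where D = diag(-16.9, -17.7, 9.8, 14.7, -14.5).
Gauss-Seidel: T = -(D+L)⁻¹U, row 0 first, T[0,1] = -(1.7)/(-16.9) = +0.1006; later rows by forward substitution.
  T[0,:] = [+0.0000 +0.1006 -0.1775 +0.1302 +0.2249]
  T[1,:] = [+0.0000 +0.0131 -0.1813 +0.1921 -0.1403]
  T[2,:] = [+0.0000 +0.0084 -0.0293 -0.2180 -0.2213]
  T[3,:] = [+0.0000 +0.0257 -0.0737 +0.0596 -0.1814]
  T[4,:] = [+0.0000 -0.0329 +0.0929 -0.0589 -0.0016]
|eigenvalues of T|: 0.2276, 0.1416, 0.1416, 0.0481, 0.0000.
ρ = 0.2276; 0.2276 < 1 ⇒ converges.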